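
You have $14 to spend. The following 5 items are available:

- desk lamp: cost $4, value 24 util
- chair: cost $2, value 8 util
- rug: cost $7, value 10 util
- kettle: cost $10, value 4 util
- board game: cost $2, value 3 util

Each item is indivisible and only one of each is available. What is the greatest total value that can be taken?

This is a 0/1 knapsack; check combinations near the capacity.
- desk lamp+chair+rug: cost 4+2+7=13, value 24+8+10=42
- desk lamp+rug+board game: cost 4+7+2=13, value 24+10+3=37
- desk lamp+chair+board game: cost 4+2+2=8, value 24+8+3=35
Best: 42 util.

42 util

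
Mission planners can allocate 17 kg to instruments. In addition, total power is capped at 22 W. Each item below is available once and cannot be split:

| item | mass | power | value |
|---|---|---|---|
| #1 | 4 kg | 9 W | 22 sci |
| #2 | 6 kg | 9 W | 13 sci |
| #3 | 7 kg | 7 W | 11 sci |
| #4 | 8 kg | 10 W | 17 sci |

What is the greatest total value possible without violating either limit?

Feasible sets respecting both limits:
- #1+#4: mass 12, power 19, value 39
- #1+#2: mass 10, power 18, value 35
- #1+#3: mass 11, power 16, value 33
Best: 39 sci.

39 sci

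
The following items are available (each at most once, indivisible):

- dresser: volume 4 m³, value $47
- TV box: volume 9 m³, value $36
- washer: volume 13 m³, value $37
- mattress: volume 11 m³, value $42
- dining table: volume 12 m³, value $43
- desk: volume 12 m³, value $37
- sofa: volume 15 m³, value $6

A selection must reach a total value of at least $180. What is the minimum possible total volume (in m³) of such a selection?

Subsets with value ≥ 180, sorted by total volume:
- dresser+TV box+mattress+dining table+desk: volume 48, value 205
- dresser+TV box+washer+mattress+dining table: volume 49, value 205
- dresser+TV box+washer+mattress+desk: volume 49, value 199
- dresser+TV box+washer+dining table+desk: volume 50, value 200
Minimum volume: 48 m³.

48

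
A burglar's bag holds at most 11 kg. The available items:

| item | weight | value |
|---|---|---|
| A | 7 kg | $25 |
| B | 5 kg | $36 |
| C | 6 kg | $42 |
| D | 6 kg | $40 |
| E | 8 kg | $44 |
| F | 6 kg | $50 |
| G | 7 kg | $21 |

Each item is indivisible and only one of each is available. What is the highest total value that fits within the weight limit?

$86

Check high-value combinations within 11 kg:
- B+F: weight 5+6=11, value 36+50=86
- B+C: weight 5+6=11, value 36+42=78
- B+D: weight 5+6=11, value 36+40=76
- F: weight 6, value 50
Best: $86.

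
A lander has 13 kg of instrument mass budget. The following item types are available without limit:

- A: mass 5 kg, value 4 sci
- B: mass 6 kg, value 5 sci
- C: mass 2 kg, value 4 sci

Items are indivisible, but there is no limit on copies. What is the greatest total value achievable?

Best value-per-unit is C at 4/2, and filling with it alone uses mass 6×2=12. No mix of the others beats 6×4 = 24.

24 sci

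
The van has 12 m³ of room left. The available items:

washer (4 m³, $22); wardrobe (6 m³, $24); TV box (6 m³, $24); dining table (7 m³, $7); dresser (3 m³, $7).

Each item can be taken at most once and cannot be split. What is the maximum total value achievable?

$48

Check high-value combinations within 12 m³:
- wardrobe+TV box: volume 6+6=12, value 24+24=48
- washer+wardrobe: volume 4+6=10, value 22+24=46
- washer+TV box: volume 4+6=10, value 22+24=46
- wardrobe+dresser: volume 6+3=9, value 24+7=31
Best: $48.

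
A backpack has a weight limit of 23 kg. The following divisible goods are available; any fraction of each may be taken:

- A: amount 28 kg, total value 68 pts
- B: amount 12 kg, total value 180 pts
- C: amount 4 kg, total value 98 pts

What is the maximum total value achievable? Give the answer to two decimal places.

Take in order of value per unit:
- C (98/4 per unit): all 4 → value 98, running total 98.00
- B (180/12 per unit): all 12 → value 180, running total 278.00
- A (68/28 per unit): 7 of 28 → value 7×68/28 = 17.0000, running total 295.00
Total 295.00.

295.00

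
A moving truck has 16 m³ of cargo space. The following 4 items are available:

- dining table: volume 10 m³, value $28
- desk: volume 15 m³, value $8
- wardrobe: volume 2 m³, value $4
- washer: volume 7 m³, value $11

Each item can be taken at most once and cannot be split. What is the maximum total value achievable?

This is a 0/1 knapsack; check combinations near the capacity.
- dining table+wardrobe: volume 10+2=12, value 28+4=32
- dining table: volume 10, value 28
- wardrobe+washer: volume 2+7=9, value 4+11=15
Best: $32.

$32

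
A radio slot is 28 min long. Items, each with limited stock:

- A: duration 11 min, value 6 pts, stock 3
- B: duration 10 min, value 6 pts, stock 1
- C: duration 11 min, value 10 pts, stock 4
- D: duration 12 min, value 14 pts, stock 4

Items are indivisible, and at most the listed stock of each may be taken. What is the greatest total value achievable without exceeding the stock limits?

28 pts

Best selections within duration 28 and stock limits:
- 2×D: duration 24, value 28
- 1×C + 1×D: duration 23, value 24
- 2×C: duration 22, value 20
Best: 28 pts.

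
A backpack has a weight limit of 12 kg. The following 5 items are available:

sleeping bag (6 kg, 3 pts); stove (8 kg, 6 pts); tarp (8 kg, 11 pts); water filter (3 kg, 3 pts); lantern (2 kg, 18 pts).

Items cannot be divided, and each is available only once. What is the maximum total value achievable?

Check high-value combinations within 12 kg:
- tarp+lantern: weight 8+2=10, value 11+18=29
- stove+lantern: weight 8+2=10, value 6+18=24
- sleeping bag+water filter+lantern: weight 6+3+2=11, value 3+3+18=24
- water filter+lantern: weight 3+2=5, value 3+18=21
Best: 29 pts.

29 pts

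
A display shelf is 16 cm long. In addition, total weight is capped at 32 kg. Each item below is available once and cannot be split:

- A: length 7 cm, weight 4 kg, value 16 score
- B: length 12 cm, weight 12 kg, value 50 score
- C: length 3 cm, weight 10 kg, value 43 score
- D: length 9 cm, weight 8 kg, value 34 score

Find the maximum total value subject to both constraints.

93 score

Feasible sets respecting both limits:
- B+C: length 15, weight 22, value 93
- C+D: length 12, weight 18, value 77
- A+C: length 10, weight 14, value 59
- B: length 12, weight 12, value 50
Best: 93 score.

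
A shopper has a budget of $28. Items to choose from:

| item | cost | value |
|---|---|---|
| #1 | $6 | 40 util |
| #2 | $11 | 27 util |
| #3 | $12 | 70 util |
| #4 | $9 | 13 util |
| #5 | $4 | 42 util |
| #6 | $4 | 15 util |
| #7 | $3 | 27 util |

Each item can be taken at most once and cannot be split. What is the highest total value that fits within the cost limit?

179 util

Check high-value combinations within $28:
- #1+#3+#5+#7: cost 6+12+4+3=25, value 40+70+42+27=179
- #1+#3+#5+#6: cost 6+12+4+4=26, value 40+70+42+15=167
- #3+#5+#6+#7: cost 12+4+4+3=23, value 70+42+15+27=154
- #1+#3+#5: cost 6+12+4=22, value 40+70+42=152
- #1+#3+#6+#7: cost 6+12+4+3=25, value 40+70+15+27=152
Best: 179 util.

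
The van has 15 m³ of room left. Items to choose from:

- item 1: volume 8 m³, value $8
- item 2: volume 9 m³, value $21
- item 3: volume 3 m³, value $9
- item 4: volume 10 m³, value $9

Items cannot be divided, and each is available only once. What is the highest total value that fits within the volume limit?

This is a 0/1 knapsack; check combinations near the capacity.
- item 2+item 3: volume 9+3=12, value 21+9=30
- item 2: volume 9, value 21
- item 3+item 4: volume 3+10=13, value 9+9=18
- item 1+item 3: volume 8+3=11, value 8+9=17
Best: $30.

$30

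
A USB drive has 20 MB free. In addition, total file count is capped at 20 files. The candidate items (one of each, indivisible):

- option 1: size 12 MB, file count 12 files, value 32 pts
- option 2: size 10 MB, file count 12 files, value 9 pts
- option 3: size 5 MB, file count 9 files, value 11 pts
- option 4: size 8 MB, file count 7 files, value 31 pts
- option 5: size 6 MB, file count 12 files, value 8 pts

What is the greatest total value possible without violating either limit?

63 pts

Feasible sets respecting both limits:
- option 1+option 4: size 20, file count 19, value 63
- option 3+option 4: size 13, file count 16, value 42
- option 2+option 4: size 18, file count 19, value 40
- option 4+option 5: size 14, file count 19, value 39
Best: 63 pts.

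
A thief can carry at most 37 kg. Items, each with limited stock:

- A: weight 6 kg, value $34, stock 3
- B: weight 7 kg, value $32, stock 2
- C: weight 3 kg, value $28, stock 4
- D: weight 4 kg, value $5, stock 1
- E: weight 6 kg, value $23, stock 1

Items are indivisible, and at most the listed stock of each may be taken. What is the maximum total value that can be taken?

Best selections within weight 37 and stock limits:
- 3×A + 1×B + 4×C: weight 37, value 246
- 3×A + 4×C + 1×E: weight 36, value 237
- 2×A + 1×B + 4×C + 1×E: weight 37, value 235
Best: $246.

$246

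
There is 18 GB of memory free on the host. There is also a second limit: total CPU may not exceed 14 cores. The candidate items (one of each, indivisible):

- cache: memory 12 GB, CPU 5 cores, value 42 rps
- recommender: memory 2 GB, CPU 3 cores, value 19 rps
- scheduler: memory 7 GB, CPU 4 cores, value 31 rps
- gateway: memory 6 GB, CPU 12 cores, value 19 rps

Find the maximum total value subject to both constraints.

Feasible sets respecting both limits:
- cache+recommender: memory 14, CPU 8, value 61
- recommender+scheduler: memory 9, CPU 7, value 50
- cache: memory 12, CPU 5, value 42
Best: 61 rps.

61 rps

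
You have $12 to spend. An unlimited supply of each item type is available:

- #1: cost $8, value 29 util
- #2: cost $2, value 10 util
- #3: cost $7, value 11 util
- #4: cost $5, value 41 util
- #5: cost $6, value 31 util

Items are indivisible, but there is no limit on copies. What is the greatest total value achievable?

Best value-per-unit is #4 at 41/5; filling with it alone gives 2×41 = 82.
Optimal mix: 1×#2 + 2×#4 → cost 12, value 92.

92 util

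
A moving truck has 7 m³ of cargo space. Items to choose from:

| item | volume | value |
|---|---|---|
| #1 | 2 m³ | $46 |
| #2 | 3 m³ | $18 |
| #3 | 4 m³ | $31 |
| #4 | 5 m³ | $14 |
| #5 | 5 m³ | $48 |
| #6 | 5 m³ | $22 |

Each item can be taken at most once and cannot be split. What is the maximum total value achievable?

This is a 0/1 knapsack; check combinations near the capacity.
- #1+#5: volume 2+5=7, value 46+48=94
- #1+#3: volume 2+4=6, value 46+31=77
- #1+#6: volume 2+5=7, value 46+22=68
Best: $94.

$94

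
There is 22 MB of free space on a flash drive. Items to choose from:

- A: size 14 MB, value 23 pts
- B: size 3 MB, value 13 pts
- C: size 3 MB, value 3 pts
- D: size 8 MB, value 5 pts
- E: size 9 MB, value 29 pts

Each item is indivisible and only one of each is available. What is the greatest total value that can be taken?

Check high-value combinations within 22 MB:
- B+D+E: size 3+8+9=20, value 13+5+29=47
- B+C+E: size 3+3+9=15, value 13+3+29=45
- B+E: size 3+9=12, value 13+29=42
- A+B+C: size 14+3+3=20, value 23+13+3=39
- C+D+E: size 3+8+9=20, value 3+5+29=37
Best: 47 pts.

47 pts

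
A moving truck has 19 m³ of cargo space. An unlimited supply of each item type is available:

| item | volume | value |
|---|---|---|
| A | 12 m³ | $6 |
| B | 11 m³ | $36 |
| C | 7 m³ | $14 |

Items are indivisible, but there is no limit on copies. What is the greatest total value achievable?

Best value-per-unit is B at 36/11; filling with it alone gives 1×36 = 36.
Optimal mix: 1×B + 1×C → volume 18, value 50.

$50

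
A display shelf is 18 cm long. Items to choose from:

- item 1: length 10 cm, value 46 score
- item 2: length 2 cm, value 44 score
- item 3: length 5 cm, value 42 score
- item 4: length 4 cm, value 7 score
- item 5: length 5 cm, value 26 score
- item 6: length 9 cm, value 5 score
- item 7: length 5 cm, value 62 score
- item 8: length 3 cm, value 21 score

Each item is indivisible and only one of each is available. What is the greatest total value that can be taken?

174 score

Check high-value combinations within 18 cm:
- item 2+item 3+item 5+item 7: length 2+5+5+5=17, value 44+42+26+62=174
- item 2+item 3+item 7+item 8: length 2+5+5+3=15, value 44+42+62+21=169
- item 2+item 3+item 4+item 7: length 2+5+4+5=16, value 44+42+7+62=155
- item 2+item 5+item 7+item 8: length 2+5+5+3=15, value 44+26+62+21=153
- item 1+item 2+item 7: length 10+2+5=17, value 46+44+62=152
Best: 174 score.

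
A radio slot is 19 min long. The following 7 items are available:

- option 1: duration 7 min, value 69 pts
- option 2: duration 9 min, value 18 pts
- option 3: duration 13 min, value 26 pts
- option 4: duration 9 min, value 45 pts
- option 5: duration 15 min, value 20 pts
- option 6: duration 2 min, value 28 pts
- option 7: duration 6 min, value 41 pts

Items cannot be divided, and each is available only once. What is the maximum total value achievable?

142 pts

This is a 0/1 knapsack; check combinations near the capacity.
- option 1+option 4+option 6: duration 7+9+2=18, value 69+45+28=142
- option 1+option 6+option 7: duration 7+2+6=15, value 69+28+41=138
- option 1+option 2+option 6: duration 7+9+2=18, value 69+18+28=115
- option 1+option 4: duration 7+9=16, value 69+45=114
Best: 142 pts.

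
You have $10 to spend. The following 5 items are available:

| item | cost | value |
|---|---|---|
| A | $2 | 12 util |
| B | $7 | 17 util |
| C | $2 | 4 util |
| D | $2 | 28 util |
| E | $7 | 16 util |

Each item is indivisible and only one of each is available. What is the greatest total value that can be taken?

Check high-value combinations within $10:
- B+D: cost 7+2=9, value 17+28=45
- A+C+D: cost 2+2+2=6, value 12+4+28=44
- D+E: cost 2+7=9, value 28+16=44
- A+D: cost 2+2=4, value 12+28=40
Best: 45 util.

45 util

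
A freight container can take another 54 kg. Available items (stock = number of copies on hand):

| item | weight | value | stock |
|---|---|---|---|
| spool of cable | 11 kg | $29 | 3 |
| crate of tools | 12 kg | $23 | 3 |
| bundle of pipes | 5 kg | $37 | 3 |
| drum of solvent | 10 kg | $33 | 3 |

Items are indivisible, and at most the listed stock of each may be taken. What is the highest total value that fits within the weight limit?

$210

Top feasible selections:
- 3×bundle of pipes + 3×drum of solvent: weight 45, value 210
- 1×spool of cable + 3×bundle of pipes + 2×drum of solvent: weight 46, value 206
Best: $210.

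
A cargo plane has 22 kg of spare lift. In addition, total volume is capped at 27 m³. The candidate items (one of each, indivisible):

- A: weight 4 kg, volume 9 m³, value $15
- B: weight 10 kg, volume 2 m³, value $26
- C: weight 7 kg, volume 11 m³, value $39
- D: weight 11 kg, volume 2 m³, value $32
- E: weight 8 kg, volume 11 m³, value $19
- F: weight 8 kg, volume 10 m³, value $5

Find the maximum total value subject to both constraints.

Feasible sets respecting both limits:
- A+C+D: weight 22, volume 22, value 86
- A+B+C: weight 21, volume 22, value 80
- C+D: weight 18, volume 13, value 71
Best: $86.

$86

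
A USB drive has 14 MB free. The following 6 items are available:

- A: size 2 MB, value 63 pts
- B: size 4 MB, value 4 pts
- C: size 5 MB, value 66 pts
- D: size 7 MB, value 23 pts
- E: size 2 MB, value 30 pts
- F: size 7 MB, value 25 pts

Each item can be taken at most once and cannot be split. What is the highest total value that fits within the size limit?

This is a 0/1 knapsack; check combinations near the capacity.
- A+B+C+E: size 2+4+5+2=13, value 63+4+66+30=163
- A+C+E: size 2+5+2=9, value 63+66+30=159
- A+C+F: size 2+5+7=14, value 63+66+25=154
- A+C+D: size 2+5+7=14, value 63+66+23=152
Best: 163 pts.

163 pts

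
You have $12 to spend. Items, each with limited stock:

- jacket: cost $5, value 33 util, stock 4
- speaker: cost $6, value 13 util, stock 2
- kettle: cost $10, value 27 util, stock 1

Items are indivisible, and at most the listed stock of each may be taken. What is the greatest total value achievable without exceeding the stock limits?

Top feasible selections:
- 2×jacket: cost 10, value 66
- 1×jacket + 1×speaker: cost 11, value 46
- 1×jacket: cost 5, value 33
- 1×kettle: cost 10, value 27
Best: 66 util.

66 util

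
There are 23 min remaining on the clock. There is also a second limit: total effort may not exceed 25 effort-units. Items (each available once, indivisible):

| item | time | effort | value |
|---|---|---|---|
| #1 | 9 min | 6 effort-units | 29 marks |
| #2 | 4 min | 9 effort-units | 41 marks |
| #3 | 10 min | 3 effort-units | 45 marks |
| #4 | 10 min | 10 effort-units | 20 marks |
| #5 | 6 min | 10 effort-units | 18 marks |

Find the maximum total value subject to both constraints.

Feasible sets respecting both limits:
- #1+#2+#3: time 23, effort 18, value 115
- #2+#3+#5: time 20, effort 22, value 104
- #1+#2+#4: time 23, effort 25, value 90
- #1+#2+#5: time 19, effort 25, value 88
Best: 115 marks.

115 marks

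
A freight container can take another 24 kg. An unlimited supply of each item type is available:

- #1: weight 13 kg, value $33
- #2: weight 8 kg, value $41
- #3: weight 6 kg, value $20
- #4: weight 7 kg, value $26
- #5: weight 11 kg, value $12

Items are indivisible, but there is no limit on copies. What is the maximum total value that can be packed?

$123

Best value-per-unit is #2 at 41/8, and filling with it alone uses weight 3×8=24. No mix of the others beats 3×41 = 123.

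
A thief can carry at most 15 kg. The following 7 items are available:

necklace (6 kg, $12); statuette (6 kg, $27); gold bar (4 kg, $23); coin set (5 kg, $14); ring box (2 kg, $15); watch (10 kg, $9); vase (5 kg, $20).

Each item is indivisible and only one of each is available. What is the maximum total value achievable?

$70

Check high-value combinations within 15 kg:
- statuette+gold bar+vase: weight 6+4+5=15, value 27+23+20=70
- statuette+gold bar+ring box: weight 6+4+2=12, value 27+23+15=65
- statuette+gold bar+coin set: weight 6+4+5=15, value 27+23+14=64
- statuette+ring box+vase: weight 6+2+5=13, value 27+15+20=62
Best: $70.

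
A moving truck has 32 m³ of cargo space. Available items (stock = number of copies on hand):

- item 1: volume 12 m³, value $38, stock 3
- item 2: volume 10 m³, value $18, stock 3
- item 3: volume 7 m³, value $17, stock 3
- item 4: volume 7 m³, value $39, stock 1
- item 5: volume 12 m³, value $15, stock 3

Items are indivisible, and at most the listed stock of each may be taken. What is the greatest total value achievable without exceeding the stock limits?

$115

Best selections within volume 32 and stock limits:
- 2×item 1 + 1×item 4: volume 31, value 115
- 1×item 1 + 1×item 2 + 1×item 4: volume 29, value 95
Best: $115.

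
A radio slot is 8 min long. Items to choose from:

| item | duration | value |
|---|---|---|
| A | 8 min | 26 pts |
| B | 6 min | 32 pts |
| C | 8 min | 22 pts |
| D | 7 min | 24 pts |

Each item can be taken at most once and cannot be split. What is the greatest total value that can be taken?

32 pts

Check high-value combinations within 8 min:
- B: duration 6, value 32
- A: duration 8, value 26
- D: duration 7, value 24
- C: duration 8, value 22
Best: 32 pts.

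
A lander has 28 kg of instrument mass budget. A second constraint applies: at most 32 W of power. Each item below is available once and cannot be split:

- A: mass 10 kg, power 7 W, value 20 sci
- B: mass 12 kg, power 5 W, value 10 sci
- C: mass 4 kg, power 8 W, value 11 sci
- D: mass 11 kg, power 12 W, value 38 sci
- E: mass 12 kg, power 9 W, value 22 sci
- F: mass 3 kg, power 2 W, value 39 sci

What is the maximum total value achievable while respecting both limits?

Feasible sets respecting both limits:
- A+C+D+F: mass 28, power 29, value 108
- D+E+F: mass 26, power 23, value 99
- A+D+F: mass 24, power 21, value 97
Best: 108 sci.

108 sci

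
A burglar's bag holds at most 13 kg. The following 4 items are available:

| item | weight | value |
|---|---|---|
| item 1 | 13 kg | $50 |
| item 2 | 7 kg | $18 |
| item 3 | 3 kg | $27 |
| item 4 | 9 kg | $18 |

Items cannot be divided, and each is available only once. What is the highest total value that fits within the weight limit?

Check high-value combinations within 13 kg:
- item 1: weight 13, value 50
- item 2+item 3: weight 7+3=10, value 18+27=45
- item 3+item 4: weight 3+9=12, value 27+18=45
Best: $50.

$50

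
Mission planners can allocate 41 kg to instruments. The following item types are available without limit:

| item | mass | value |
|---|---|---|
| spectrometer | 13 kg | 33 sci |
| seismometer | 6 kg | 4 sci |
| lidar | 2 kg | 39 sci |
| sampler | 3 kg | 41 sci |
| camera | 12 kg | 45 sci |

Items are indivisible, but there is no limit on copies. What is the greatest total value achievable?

782 sci

Best value-per-unit is lidar at 39/2; filling with it alone gives 20×39 = 780.
Optimal mix: 19×lidar + 1×sampler → mass 41, value 782.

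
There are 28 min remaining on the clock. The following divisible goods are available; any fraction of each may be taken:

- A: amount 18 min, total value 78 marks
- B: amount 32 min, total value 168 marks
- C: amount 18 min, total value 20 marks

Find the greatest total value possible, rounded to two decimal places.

Take in order of value per unit:
- B (168/32 per unit): 28 of 32 → value 28×168/32 = 147.0000, running total 147.00
Total 147.00.

147.00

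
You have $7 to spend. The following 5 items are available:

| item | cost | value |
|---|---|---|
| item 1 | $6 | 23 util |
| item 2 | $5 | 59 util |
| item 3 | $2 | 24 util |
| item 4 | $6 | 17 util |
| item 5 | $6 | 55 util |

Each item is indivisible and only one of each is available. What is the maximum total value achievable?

83 util

Check high-value combinations within $7:
- item 2+item 3: cost 5+2=7, value 59+24=83
- item 2: cost 5, value 59
- item 5: cost 6, value 55
- item 3: cost 2, value 24
- item 1: cost 6, value 23
Best: 83 util.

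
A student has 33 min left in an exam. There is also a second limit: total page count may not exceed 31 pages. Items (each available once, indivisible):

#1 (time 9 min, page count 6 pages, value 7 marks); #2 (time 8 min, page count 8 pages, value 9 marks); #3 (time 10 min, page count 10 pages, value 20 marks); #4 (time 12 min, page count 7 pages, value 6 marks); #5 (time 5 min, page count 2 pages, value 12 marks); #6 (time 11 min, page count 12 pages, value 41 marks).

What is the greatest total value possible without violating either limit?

73 marks

Feasible sets respecting both limits:
- #3+#5+#6: time 26, page count 24, value 73
- #2+#3+#6: time 29, page count 30, value 70
- #1+#2+#5+#6: time 33, page count 28, value 69
- #1+#3+#6: time 30, page count 28, value 68
Best: 73 marks.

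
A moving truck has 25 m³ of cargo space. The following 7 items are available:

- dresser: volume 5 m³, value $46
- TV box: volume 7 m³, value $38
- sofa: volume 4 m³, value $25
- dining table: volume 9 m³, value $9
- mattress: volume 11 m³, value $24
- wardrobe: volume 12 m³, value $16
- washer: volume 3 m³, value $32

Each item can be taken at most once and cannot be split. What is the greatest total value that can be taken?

Check high-value combinations within 25 m³:
- dresser+TV box+sofa+washer: volume 5+7+4+3=19, value 46+38+25+32=141
- dresser+sofa+mattress+washer: volume 5+4+11+3=23, value 46+25+24+32=127
- dresser+TV box+dining table+washer: volume 5+7+9+3=24, value 46+38+9+32=125
- dresser+sofa+wardrobe+washer: volume 5+4+12+3=24, value 46+25+16+32=119
- TV box+sofa+mattress+washer: volume 7+4+11+3=25, value 38+25+24+32=119
Best: $141.

$141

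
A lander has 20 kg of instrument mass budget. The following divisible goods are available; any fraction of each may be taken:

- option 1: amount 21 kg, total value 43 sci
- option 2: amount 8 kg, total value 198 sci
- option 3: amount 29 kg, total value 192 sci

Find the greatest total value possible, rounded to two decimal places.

277.45

Take in order of value per unit:
- option 2 (198/8 per unit): all 8 → value 198, running total 198.00
- option 3 (192/29 per unit): 12 of 29 → value 12×192/29 = 79.4483, running total 277.45
Total 277.45.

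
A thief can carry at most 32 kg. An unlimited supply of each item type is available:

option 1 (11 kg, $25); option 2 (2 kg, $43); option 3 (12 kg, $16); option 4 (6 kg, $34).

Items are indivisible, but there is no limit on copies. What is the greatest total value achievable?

Best value-per-unit is option 2 at 43/2, and filling with it alone uses weight 16×2=32. No mix of the others beats 16×43 = 688.

$688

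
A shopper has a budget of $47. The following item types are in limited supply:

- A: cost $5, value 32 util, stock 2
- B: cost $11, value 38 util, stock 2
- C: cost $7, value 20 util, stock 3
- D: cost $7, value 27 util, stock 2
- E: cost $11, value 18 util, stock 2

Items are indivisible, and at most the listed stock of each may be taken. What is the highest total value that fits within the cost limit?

Top feasible selections:
- 2×A + 2×B + 2×D: cost 46, value 194
- 2×A + 2×B + 1×C + 1×D: cost 46, value 187
Best: 194 util.

194 util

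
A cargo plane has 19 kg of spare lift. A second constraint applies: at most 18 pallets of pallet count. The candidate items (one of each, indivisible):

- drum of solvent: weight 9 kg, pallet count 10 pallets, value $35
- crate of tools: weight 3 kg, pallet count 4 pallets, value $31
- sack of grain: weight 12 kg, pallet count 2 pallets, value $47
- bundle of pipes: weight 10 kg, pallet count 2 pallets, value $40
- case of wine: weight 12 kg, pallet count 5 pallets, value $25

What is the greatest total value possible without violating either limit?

$78

Feasible sets respecting both limits:
- crate of tools+sack of grain: weight 15, pallet count 6, value 78
- drum of solvent+bundle of pipes: weight 19, pallet count 12, value 75
- crate of tools+bundle of pipes: weight 13, pallet count 6, value 71
- drum of solvent+crate of tools: weight 12, pallet count 14, value 66
Best: $78.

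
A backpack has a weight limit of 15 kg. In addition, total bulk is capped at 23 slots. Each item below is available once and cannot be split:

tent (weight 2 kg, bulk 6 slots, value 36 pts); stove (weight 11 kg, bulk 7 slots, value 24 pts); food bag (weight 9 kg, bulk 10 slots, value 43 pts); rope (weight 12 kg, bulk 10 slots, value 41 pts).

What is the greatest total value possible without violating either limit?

Feasible sets respecting both limits:
- tent+food bag: weight 11, bulk 16, value 79
- tent+rope: weight 14, bulk 16, value 77
- tent+stove: weight 13, bulk 13, value 60
- food bag: weight 9, bulk 10, value 43
Best: 79 pts.

79 pts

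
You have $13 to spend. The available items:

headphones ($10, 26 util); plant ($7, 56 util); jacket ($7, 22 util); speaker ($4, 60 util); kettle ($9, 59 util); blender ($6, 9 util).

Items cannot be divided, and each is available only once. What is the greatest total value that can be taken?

119 util

Check high-value combinations within $13:
- speaker+kettle: cost 4+9=13, value 60+59=119
- plant+speaker: cost 7+4=11, value 56+60=116
- jacket+speaker: cost 7+4=11, value 22+60=82
Best: 119 util.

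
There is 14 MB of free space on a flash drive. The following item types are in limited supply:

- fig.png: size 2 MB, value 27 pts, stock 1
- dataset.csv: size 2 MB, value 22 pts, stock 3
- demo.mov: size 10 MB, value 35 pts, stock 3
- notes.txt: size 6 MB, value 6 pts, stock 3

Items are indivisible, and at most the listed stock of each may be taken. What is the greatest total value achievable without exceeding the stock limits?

Best selections within size 14 and stock limits:
- 1×fig.png + 3×dataset.csv + 1×notes.txt: size 14, value 99
- 1×fig.png + 3×dataset.csv: size 8, value 93
- 1×fig.png + 1×dataset.csv + 1×demo.mov: size 14, value 84
Best: 99 pts.

99 pts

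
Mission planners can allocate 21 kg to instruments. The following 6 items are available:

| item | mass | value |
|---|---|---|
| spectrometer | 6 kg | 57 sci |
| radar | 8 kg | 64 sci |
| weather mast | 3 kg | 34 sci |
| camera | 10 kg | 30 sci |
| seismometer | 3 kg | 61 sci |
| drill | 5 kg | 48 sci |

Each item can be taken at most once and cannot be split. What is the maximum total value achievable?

216 sci

Check high-value combinations within 21 kg:
- spectrometer+radar+weather mast+seismometer: mass 6+8+3+3=20, value 57+64+34+61=216
- radar+weather mast+seismometer+drill: mass 8+3+3+5=19, value 64+34+61+48=207
- spectrometer+weather mast+seismometer+drill: mass 6+3+3+5=17, value 57+34+61+48=200
Best: 216 sci.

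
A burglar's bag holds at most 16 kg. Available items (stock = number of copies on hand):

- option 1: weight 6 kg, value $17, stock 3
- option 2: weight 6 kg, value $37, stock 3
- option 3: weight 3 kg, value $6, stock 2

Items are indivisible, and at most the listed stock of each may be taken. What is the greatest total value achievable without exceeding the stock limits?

$80

Top feasible selections:
- 2×option 2 + 1×option 3: weight 15, value 80
- 2×option 2: weight 12, value 74
Best: $80.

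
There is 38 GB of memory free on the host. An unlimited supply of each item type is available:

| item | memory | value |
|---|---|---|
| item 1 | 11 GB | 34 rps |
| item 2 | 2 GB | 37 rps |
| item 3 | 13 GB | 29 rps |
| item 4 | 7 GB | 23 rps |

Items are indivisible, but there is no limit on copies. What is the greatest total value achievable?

Best value-per-unit is item 2 at 37/2, and filling with it alone uses memory 19×2=38. No mix of the others beats 19×37 = 703.

703 rps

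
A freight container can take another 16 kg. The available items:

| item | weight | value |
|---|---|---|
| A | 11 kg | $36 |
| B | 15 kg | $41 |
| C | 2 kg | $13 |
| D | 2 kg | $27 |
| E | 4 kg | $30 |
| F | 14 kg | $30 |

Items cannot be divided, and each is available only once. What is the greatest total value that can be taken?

Check high-value combinations within 16 kg:
- A+C+D: weight 11+2+2=15, value 36+13+27=76
- C+D+E: weight 2+2+4=8, value 13+27+30=70
- A+E: weight 11+4=15, value 36+30=66
Best: $76.

$76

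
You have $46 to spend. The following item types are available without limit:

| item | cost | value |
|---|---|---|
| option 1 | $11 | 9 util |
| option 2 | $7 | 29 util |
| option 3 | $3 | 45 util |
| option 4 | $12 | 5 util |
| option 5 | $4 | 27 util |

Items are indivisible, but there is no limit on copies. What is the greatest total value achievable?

Best value-per-unit is option 3 at 45/3, and filling with it alone uses cost 15×3=45. No mix of the others beats 15×45 = 675.

675 util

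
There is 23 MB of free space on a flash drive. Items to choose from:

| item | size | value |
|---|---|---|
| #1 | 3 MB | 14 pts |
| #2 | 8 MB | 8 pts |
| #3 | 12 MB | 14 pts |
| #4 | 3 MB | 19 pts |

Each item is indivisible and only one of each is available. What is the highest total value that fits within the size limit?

Check high-value combinations within 23 MB:
- #1+#3+#4: size 3+12+3=18, value 14+14+19=47
- #1+#2+#4: size 3+8+3=14, value 14+8+19=41
- #2+#3+#4: size 8+12+3=23, value 8+14+19=41
Best: 47 pts.

47 pts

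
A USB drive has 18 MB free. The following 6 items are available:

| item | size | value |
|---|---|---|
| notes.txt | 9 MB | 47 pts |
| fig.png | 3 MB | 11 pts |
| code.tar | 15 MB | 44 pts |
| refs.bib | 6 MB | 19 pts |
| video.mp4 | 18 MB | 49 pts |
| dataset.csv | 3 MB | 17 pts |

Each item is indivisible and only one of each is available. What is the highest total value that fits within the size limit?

Check high-value combinations within 18 MB:
- notes.txt+refs.bib+dataset.csv: size 9+6+3=18, value 47+19+17=83
- notes.txt+fig.png+refs.bib: size 9+3+6=18, value 47+11+19=77
- notes.txt+fig.png+dataset.csv: size 9+3+3=15, value 47+11+17=75
- notes.txt+refs.bib: size 9+6=15, value 47+19=66
- notes.txt+dataset.csv: size 9+3=12, value 47+17=64
Best: 83 pts.

83 pts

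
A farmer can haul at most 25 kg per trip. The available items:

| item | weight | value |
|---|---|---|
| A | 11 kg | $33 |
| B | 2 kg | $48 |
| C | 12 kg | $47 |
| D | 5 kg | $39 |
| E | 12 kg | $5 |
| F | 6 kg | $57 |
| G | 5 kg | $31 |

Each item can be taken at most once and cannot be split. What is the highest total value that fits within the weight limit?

$191

Check high-value combinations within 25 kg:
- B+C+D+F: weight 2+12+5+6=25, value 48+47+39+57=191
- B+C+F+G: weight 2+12+6+5=25, value 48+47+57+31=183
- A+B+D+F: weight 11+2+5+6=24, value 33+48+39+57=177
Best: $191.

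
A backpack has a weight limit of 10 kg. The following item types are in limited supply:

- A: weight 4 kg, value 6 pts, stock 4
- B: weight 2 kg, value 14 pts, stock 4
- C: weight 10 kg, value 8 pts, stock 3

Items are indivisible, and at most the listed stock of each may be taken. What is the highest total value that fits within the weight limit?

Top feasible selections:
- 4×B: weight 8, value 56
- 1×A + 3×B: weight 10, value 48
- 3×B: weight 6, value 42
Best: 56 pts.

56 pts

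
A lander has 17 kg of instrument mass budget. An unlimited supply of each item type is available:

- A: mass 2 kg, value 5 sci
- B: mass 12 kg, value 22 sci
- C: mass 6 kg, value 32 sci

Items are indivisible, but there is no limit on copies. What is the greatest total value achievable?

74 sci

Best value-per-unit is C at 32/6; filling with it alone gives 2×32 = 64.
Optimal mix: 2×A + 2×C → mass 16, value 74.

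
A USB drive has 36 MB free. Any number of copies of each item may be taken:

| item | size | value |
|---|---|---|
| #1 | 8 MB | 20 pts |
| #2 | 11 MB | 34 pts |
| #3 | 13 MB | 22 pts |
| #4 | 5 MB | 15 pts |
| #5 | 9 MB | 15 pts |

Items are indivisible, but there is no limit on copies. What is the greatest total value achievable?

109 pts

Best value-per-unit is #2 at 34/11; filling with it alone gives 3×34 = 102.
Optimal mix: 1×#2 + 5×#4 → size 36, value 109.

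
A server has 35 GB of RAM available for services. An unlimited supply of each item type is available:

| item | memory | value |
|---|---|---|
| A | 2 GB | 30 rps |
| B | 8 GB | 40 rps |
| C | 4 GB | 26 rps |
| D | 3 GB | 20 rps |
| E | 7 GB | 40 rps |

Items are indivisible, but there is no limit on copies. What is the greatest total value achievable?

Best value-per-unit is A at 30/2, and filling with it alone uses memory 17×2=34. No mix of the others beats 17×30 = 510.

510 rps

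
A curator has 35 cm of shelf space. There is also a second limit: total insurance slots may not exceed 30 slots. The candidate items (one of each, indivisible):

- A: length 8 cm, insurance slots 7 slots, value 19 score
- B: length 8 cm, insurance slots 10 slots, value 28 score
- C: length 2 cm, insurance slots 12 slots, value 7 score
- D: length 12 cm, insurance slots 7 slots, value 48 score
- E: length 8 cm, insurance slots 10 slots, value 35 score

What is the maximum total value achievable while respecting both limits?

111 score

Feasible sets respecting both limits:
- B+D+E: length 28, insurance slots 27, value 111
- A+D+E: length 28, insurance slots 24, value 102
- A+B+D: length 28, insurance slots 24, value 95
Best: 111 score.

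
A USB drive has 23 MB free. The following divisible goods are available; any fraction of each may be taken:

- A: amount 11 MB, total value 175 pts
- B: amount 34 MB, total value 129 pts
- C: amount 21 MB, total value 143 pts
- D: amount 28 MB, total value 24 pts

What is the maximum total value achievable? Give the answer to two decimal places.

Take in order of value per unit:
- A (175/11 per unit): all 11 → value 175, running total 175.00
- C (143/21 per unit): 12 of 21 → value 12×143/21 = 81.7143, running total 256.71
Total 256.71.

256.71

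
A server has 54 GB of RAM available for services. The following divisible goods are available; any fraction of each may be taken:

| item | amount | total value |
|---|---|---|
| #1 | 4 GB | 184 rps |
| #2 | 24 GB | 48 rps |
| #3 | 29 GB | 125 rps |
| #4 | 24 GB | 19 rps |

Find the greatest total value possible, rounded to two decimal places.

351.00

Take in order of value per unit:
- #1 (184/4 per unit): all 4 → value 184, running total 184.00
- #3 (125/29 per unit): all 29 → value 125, running total 309.00
- #2 (48/24 per unit): 21 of 24 → value 21×48/24 = 42.0000, running total 351.00
Total 351.00.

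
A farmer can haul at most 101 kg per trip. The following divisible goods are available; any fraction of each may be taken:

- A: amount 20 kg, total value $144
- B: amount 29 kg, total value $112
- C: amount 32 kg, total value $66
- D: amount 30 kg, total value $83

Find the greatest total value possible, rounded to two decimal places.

Take in order of value per unit:
- A (144/20 per unit): all 20 → value 144, running total 144.00
- B (112/29 per unit): all 29 → value 112, running total 256.00
- D (83/30 per unit): all 30 → value 83, running total 339.00
- C (66/32 per unit): 22 of 32 → value 22×66/32 = 45.3750, running total 384.38
Total 384.38.

384.38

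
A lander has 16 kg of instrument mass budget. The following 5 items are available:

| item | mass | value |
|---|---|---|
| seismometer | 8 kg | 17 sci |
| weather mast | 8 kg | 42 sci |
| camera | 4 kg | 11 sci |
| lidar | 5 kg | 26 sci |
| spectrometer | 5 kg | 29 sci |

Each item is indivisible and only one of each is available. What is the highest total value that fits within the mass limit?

71 sci

Check high-value combinations within 16 kg:
- weather mast+spectrometer: mass 8+5=13, value 42+29=71
- weather mast+lidar: mass 8+5=13, value 42+26=68
- camera+lidar+spectrometer: mass 4+5+5=14, value 11+26+29=66
- seismometer+weather mast: mass 8+8=16, value 17+42=59
Best: 71 sci.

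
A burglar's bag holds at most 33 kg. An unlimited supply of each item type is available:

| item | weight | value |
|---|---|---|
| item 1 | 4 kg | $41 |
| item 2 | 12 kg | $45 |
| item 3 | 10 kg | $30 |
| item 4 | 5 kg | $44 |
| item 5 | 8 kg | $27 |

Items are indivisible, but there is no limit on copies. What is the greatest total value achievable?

Best value-per-unit is item 1 at 41/4; filling with it alone gives 8×41 = 328.
Optimal mix: 7×item 1 + 1×item 4 → weight 33, value 331.

$331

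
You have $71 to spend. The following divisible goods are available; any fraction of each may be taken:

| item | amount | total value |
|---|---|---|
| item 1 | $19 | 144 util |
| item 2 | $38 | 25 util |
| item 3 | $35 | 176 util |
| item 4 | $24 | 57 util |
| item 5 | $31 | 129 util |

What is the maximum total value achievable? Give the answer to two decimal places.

390.74

Take in order of value per unit:
- item 1 (144/19 per unit): all 19 → value 144, running total 144.00
- item 3 (176/35 per unit): all 35 → value 176, running total 320.00
- item 5 (129/31 per unit): 17 of 31 → value 17×129/31 = 70.7419, running total 390.74
Total 390.74.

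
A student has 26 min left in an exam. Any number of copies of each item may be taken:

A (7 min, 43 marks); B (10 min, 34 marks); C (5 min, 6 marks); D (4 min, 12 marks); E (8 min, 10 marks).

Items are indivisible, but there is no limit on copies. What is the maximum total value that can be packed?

141 marks

Best value-per-unit is A at 43/7; filling with it alone gives 3×43 = 129.
Optimal mix: 3×A + 1×D → time 25, value 141.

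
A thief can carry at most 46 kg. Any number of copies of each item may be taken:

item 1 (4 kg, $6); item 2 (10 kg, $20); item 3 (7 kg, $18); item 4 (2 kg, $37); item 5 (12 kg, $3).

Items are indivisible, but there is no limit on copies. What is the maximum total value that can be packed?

Best value-per-unit is item 4 at 37/2, and filling with it alone uses weight 23×2=46. No mix of the others beats 23×37 = 851.

$851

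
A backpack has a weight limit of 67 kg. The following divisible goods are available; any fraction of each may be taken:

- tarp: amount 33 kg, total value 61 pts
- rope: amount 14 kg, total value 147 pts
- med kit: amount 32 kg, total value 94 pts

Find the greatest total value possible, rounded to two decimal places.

279.82

Take in order of value per unit:
- rope (147/14 per unit): all 14 → value 147, running total 147.00
- med kit (94/32 per unit): all 32 → value 94, running total 241.00
- tarp (61/33 per unit): 21 of 33 → value 21×61/33 = 38.8182, running total 279.82
Total 279.82.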